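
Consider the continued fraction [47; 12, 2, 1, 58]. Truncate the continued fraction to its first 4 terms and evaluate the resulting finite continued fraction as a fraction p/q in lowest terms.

Compute successive convergents:
a_0 = 47: 47/1
a_1 = 12: 565/12
a_2 = 2: 1177/25
a_3 = 1: 1742/37

1742/37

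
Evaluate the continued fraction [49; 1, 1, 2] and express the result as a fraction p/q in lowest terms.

Start with 2.
1 + 1/(2/1) = 1 + 1/2 = 3/2
1 + 1/(3/2) = 1 + 2/3 = 5/3
49 + 1/(5/3) = 49 + 3/5 = 248/5

248/5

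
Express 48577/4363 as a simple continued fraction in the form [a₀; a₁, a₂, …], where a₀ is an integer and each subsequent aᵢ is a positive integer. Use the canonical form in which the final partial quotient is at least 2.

48577 ÷ 4363 → quotient 11, remainder 584
4363 ÷ 584 → quotient 7, remainder 275
584 ÷ 275 → quotient 2, remainder 34
275 ÷ 34 → quotient 8, remainder 3
34 ÷ 3 → quotient 11, remainder 1
3 ÷ 1 → quotient 3, remainder 0

[11; 7, 2, 8, 11, 3]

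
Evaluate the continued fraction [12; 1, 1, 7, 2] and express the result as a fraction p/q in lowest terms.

401/32

a_0 = 12: 12/1
a_1 = 1: 13/1
a_2 = 1: 25/2
a_3 = 7: 188/15
a_4 = 2: 401/32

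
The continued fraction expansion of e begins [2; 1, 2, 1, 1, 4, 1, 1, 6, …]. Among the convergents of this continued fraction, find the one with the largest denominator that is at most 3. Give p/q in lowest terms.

List convergents until the denominator exceeds the bound:
a_0 = 2: 2/1  (≤ bound)
a_1 = 1: 3/1  (≤ bound)
a_2 = 2: 8/3  (≤ bound)
a_3 = 1: 11/4  (> 3, stop)

8/3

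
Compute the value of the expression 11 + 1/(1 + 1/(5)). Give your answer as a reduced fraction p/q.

Collapse the nested fraction from the inside out:
Start with 5.
1 + 1/(5/1) = 1 + 1/5 = 6/5
11 + 1/(6/5) = 11 + 5/6 = 71/6

71/6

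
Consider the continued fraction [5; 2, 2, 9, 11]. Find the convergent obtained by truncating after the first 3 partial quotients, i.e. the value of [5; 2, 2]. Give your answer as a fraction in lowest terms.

a_0 = 5: 5/1
a_1 = 2: 11/2
a_2 = 2: 27/5

27/5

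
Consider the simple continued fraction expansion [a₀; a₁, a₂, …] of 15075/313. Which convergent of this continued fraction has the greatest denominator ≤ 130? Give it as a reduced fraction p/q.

2071/43

List convergents until the denominator exceeds the bound:
a_0 = 48: 48/1  (≤ bound)
a_1 = 6: 289/6  (≤ bound)
a_2 = 7: 2071/43  (≤ bound)
a_3 = 3: 6502/135  (> 130, stop)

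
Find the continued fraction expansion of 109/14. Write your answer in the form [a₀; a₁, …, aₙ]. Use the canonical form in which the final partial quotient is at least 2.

Repeatedly divide and take the remainder:
109 ÷ 14 → quotient 7, remainder 11
14 ÷ 11 → quotient 1, remainder 3
11 ÷ 3 → quotient 3, remainder 2
3 ÷ 2 → quotient 1, remainder 1
2 ÷ 1 → quotient 2, remainder 0

[7; 1, 3, 1, 2]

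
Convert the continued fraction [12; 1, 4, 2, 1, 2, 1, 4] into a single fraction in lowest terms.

3575/279

Use the convergent recurrence hₖ = aₖ·hₖ₋₁ + hₖ₋₂ (and likewise for the denominators kₖ):
a_0 = 12: 12/1
a_1 = 1: 13/1
a_2 = 4: 64/5
a_3 = 2: 141/11
a_4 = 1: 205/16
a_5 = 2: 551/43
a_6 = 1: 756/59
a_7 = 4: 3575/279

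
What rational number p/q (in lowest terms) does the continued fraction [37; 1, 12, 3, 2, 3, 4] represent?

51919/1369

Collapse the nested fraction from the inside out:
Start with 4.
3 + 1/(4/1) = 3 + 1/4 = 13/4
2 + 1/(13/4) = 2 + 4/13 = 30/13
3 + 1/(30/13) = 3 + 13/30 = 103/30
12 + 1/(103/30) = 12 + 30/103 = 1266/103
1 + 1/(1266/103) = 1 + 103/1266 = 1369/1266
37 + 1/(1369/1266) = 37 + 1266/1369 = 51919/1369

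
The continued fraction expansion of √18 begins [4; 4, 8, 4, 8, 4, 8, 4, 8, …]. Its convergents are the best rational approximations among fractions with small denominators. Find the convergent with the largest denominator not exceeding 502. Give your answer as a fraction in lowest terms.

577/136

a_0 = 4: 4/1  (≤ bound)
a_1 = 4: 17/4  (≤ bound)
a_2 = 8: 140/33  (≤ bound)
a_3 = 4: 577/136  (≤ bound)
a_4 = 8: 4756/1121  (> 502, stop)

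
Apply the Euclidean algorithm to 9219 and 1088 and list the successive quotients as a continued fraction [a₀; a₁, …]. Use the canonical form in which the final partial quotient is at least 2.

Repeatedly divide and take the remainder:
⌊9219/1088⌋ = 8, remainder 515
⌊1088/515⌋ = 2, remainder 58
⌊515/58⌋ = 8, remainder 51
⌊58/51⌋ = 1, remainder 7
⌊51/7⌋ = 7, remainder 2
⌊7/2⌋ = 3, remainder 1
⌊2/1⌋ = 2, remainder 0

[8; 2, 8, 1, 7, 3, 2]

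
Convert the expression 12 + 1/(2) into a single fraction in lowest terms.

25/2

Start with 2.
12 + 1/(2/1) = 12 + 1/2 = 25/2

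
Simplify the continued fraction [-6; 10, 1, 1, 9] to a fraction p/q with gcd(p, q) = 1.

-1181/200

Compute successive convergents:
a_0 = -6: -6/1
a_1 = 10: -59/10
a_2 = 1: -65/11
a_3 = 1: -124/21
a_4 = 9: -1181/200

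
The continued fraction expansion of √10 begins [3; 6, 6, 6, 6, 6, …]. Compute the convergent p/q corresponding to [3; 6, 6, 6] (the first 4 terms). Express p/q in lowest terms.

721/228

Starting at the tail and folding back:
Start with 6.
6 + 1/(6/1) = 6 + 1/6 = 37/6
6 + 1/(37/6) = 6 + 6/37 = 228/37
3 + 1/(228/37) = 3 + 37/228 = 721/228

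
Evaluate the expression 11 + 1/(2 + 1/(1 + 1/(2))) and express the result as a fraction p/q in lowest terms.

91/8

Starting at the tail and folding back:
Start with 2.
1 + 1/(2/1) = 1 + 1/2 = 3/2
2 + 1/(3/2) = 2 + 2/3 = 8/3
11 + 1/(8/3) = 11 + 3/8 = 91/8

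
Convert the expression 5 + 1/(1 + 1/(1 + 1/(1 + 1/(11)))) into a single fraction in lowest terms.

Start with 11.
1 + 1/(11/1) = 1 + 1/11 = 12/11
1 + 1/(12/11) = 1 + 11/12 = 23/12
1 + 1/(23/12) = 1 + 12/23 = 35/23
5 + 1/(35/23) = 5 + 23/35 = 198/35

198/35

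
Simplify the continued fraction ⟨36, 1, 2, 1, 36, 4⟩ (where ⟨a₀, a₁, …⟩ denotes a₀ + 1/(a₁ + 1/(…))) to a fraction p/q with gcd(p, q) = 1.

21755/592

a_0 = 36: 36/1
a_1 = 1: 37/1
a_2 = 2: 110/3
a_3 = 1: 147/4
a_4 = 36: 5402/147
a_5 = 4: 21755/592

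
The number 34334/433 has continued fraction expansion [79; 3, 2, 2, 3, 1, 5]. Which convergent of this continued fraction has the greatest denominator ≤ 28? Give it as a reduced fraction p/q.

a_0 = 79: 79/1  (≤ bound)
a_1 = 3: 238/3  (≤ bound)
a_2 = 2: 555/7  (≤ bound)
a_3 = 2: 1348/17  (≤ bound)
a_4 = 3: 4599/58  (> 28, stop)

1348/17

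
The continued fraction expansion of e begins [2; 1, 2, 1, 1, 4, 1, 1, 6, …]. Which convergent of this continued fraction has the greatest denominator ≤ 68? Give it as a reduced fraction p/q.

a_0 = 2: 2/1  (≤ bound)
a_1 = 1: 3/1  (≤ bound)
a_2 = 2: 8/3  (≤ bound)
a_3 = 1: 11/4  (≤ bound)
a_4 = 1: 19/7  (≤ bound)
a_5 = 4: 87/32  (≤ bound)
a_6 = 1: 106/39  (≤ bound)
a_7 = 1: 193/71  (> 68, stop)

106/39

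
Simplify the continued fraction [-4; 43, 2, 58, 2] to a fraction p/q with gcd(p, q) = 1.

Work from the innermost term outward:
Start with 2.
58 + 1/(2/1) = 58 + 1/2 = 117/2
2 + 1/(117/2) = 2 + 2/117 = 236/117
43 + 1/(236/117) = 43 + 117/236 = 10265/236
-4 + 1/(10265/236) = -4 + 236/10265 = -40824/10265

-40824/10265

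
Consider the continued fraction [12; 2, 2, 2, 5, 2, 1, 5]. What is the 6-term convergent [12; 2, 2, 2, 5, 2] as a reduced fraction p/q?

a_0 = 12: 12/1
a_1 = 2: 25/2
a_2 = 2: 62/5
a_3 = 2: 149/12
a_4 = 5: 807/65
a_5 = 2: 1763/142

1763/142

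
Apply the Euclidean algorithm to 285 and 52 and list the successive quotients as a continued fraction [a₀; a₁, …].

[5; 2, 12, 2]

Repeatedly divide and take the remainder:
285 ÷ 52 → quotient 5, remainder 25
52 ÷ 25 → quotient 2, remainder 2
25 ÷ 2 → quotient 12, remainder 1
2 ÷ 1 → quotient 2, remainder 0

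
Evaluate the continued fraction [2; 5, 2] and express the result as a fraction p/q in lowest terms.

24/11

Start with 2.
5 + 1/(2/1) = 5 + 1/2 = 11/2
2 + 1/(11/2) = 2 + 2/11 = 24/11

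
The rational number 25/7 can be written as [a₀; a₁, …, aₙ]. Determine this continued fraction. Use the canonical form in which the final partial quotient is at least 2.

[3; 1, 1, 3]

Run the Euclidean algorithm, recording each quotient:
25 = 3·7 + 4, so a_0 = 3
7 = 1·4 + 3, so a_1 = 1
4 = 1·3 + 1, so a_2 = 1
3 = 3·1 + 0, so a_3 = 3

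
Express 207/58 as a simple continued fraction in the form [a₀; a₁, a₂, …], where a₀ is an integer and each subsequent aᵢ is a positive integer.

Apply division with remainder until the remainder is 0:
207 = 3·58 + 33, so a_0 = 3
58 = 1·33 + 25, so a_1 = 1
33 = 1·25 + 8, so a_2 = 1
25 = 3·8 + 1, so a_3 = 3
8 = 8·1 + 0, so a_4 = 8

[3; 1, 1, 3, 8]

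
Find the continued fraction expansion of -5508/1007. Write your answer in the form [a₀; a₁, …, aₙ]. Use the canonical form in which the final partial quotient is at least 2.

[-6; 1, 1, 7, 1, 3, 15]

⌊-5508/1007⌋ = -6, remainder 534
⌊1007/534⌋ = 1, remainder 473
⌊534/473⌋ = 1, remainder 61
⌊473/61⌋ = 7, remainder 46
⌊61/46⌋ = 1, remainder 15
⌊46/15⌋ = 3, remainder 1
⌊15/1⌋ = 15, remainder 0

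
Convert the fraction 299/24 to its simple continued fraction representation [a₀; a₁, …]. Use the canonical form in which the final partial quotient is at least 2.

299 ÷ 24 → quotient 12, remainder 11
24 ÷ 11 → quotient 2, remainder 2
11 ÷ 2 → quotient 5, remainder 1
2 ÷ 1 → quotient 2, remainder 0

[12; 2, 5, 2]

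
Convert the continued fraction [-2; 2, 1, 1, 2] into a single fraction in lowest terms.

-21/13

Starting at the tail and folding back:
Start with 2.
1 + 1/(2/1) = 1 + 1/2 = 3/2
1 + 1/(3/2) = 1 + 2/3 = 5/3
2 + 1/(5/3) = 2 + 3/5 = 13/5
-2 + 1/(13/5) = -2 + 5/13 = -21/13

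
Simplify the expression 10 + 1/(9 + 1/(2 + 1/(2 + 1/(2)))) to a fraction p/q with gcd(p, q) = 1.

Build up convergents one term at a time:
a_0 = 10: 10/1
a_1 = 9: 91/9
a_2 = 2: 192/19
a_3 = 2: 475/47
a_4 = 2: 1142/113

1142/113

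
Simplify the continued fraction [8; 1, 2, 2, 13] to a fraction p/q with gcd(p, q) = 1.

Starting at the tail and folding back:
Start with 13.
2 + 1/(13/1) = 2 + 1/13 = 27/13
2 + 1/(27/13) = 2 + 13/27 = 67/27
1 + 1/(67/27) = 1 + 27/67 = 94/67
8 + 1/(94/67) = 8 + 67/94 = 819/94

819/94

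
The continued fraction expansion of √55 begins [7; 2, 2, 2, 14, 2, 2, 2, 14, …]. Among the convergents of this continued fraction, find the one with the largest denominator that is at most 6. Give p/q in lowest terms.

37/5

List convergents until the denominator exceeds the bound:
a_0 = 7: 7/1  (≤ bound)
a_1 = 2: 15/2  (≤ bound)
a_2 = 2: 37/5  (≤ bound)
a_3 = 2: 89/12  (> 6, stop)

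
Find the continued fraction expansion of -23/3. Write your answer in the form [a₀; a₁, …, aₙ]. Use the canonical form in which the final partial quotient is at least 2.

-23 = -8·3 + 1, so a_0 = -8
3 = 3·1 + 0, so a_1 = 3

[-8; 3]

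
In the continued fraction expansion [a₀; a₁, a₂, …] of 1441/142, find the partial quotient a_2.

1441 ÷ 142 → quotient 10, remainder 21
142 ÷ 21 → quotient 6, remainder 16
21 ÷ 16 → quotient 1, remainder 5

1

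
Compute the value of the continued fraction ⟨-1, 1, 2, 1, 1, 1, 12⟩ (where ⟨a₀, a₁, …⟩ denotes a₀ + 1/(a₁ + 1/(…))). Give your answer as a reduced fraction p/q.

-38/139

Build up convergents one term at a time:
a_0 = -1: -1/1
a_1 = 1: 0/1
a_2 = 2: -1/3
a_3 = 1: -1/4
a_4 = 1: -2/7
a_5 = 1: -3/11
a_6 = 12: -38/139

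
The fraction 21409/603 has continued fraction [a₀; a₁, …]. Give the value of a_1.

1

21409 = 35·603 + 304, so a_0 = 35
603 = 1·304 + 299, so a_1 = 1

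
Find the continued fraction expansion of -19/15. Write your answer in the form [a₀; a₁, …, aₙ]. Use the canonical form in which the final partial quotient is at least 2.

[-2; 1, 2, 1, 3]

Repeatedly divide and take the remainder:
-19 = -2·15 + 11, so a_0 = -2
15 = 1·11 + 4, so a_1 = 1
11 = 2·4 + 3, so a_2 = 2
4 = 1·3 + 1, so a_3 = 1
3 = 3·1 + 0, so a_4 = 3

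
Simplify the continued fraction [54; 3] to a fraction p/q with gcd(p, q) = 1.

163/3

Start with 3.
54 + 1/(3/1) = 54 + 1/3 = 163/3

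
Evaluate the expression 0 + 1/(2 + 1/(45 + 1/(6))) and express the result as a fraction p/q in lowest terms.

a_0 = 0: 0/1
a_1 = 2: 1/2
a_2 = 45: 45/91
a_3 = 6: 271/548

271/548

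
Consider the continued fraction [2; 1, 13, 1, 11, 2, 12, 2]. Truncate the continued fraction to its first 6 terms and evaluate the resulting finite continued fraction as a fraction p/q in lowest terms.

Build up convergents one term at a time:
a_0 = 2: 2/1
a_1 = 1: 3/1
a_2 = 13: 41/14
a_3 = 1: 44/15
a_4 = 11: 525/179
a_5 = 2: 1094/373

1094/373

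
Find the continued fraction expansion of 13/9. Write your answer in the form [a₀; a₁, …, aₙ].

[1; 2, 4]

Apply division with remainder until the remainder is 0:
13 = 1·9 + 4, so a_0 = 1
9 = 2·4 + 1, so a_1 = 2
4 = 4·1 + 0, so a_2 = 4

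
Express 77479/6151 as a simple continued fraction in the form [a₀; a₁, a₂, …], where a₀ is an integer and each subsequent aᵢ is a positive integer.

77479 ÷ 6151 → quotient 12, remainder 3667
6151 ÷ 3667 → quotient 1, remainder 2484
3667 ÷ 2484 → quotient 1, remainder 1183
2484 ÷ 1183 → quotient 2, remainder 118
1183 ÷ 118 → quotient 10, remainder 3
118 ÷ 3 → quotient 39, remainder 1
3 ÷ 1 → quotient 3, remainder 0

[12; 1, 1, 2, 10, 39, 3]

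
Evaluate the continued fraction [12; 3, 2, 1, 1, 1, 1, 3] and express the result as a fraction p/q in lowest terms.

1955/159

Build up convergents one term at a time:
a_0 = 12: 12/1
a_1 = 3: 37/3
a_2 = 2: 86/7
a_3 = 1: 123/10
a_4 = 1: 209/17
a_5 = 1: 332/27
a_6 = 1: 541/44
a_7 = 3: 1955/159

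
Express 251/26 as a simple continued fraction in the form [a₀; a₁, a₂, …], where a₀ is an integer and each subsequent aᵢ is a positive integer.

251 ÷ 26 → quotient 9, remainder 17
26 ÷ 17 → quotient 1, remainder 9
17 ÷ 9 → quotient 1, remainder 8
9 ÷ 8 → quotient 1, remainder 1
8 ÷ 1 → quotient 8, remainder 0

[9; 1, 1, 1, 8]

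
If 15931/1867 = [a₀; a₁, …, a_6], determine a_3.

7

15931 ÷ 1867 → quotient 8, remainder 995
1867 ÷ 995 → quotient 1, remainder 872
995 ÷ 872 → quotient 1, remainder 123
872 ÷ 123 → quotient 7, remainder 11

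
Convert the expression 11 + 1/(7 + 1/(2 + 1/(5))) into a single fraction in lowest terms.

Starting at the tail and folding back:
Start with 5.
2 + 1/(5/1) = 2 + 1/5 = 11/5
7 + 1/(11/5) = 7 + 5/11 = 82/11
11 + 1/(82/11) = 11 + 11/82 = 913/82

913/82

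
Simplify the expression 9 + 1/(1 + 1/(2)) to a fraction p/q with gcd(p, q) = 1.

29/3

a_0 = 9: 9/1
a_1 = 1: 10/1
a_2 = 2: 29/3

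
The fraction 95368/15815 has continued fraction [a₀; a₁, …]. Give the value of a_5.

95368 = 6·15815 + 478, so a_0 = 6
15815 = 33·478 + 41, so a_1 = 33
478 = 11·41 + 27, so a_2 = 11
41 = 1·27 + 14, so a_3 = 1
27 = 1·14 + 13, so a_4 = 1
14 = 1·13 + 1, so a_5 = 1

1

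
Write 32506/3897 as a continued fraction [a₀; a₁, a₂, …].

⌊32506/3897⌋ = 8, remainder 1330
⌊3897/1330⌋ = 2, remainder 1237
⌊1330/1237⌋ = 1, remainder 93
⌊1237/93⌋ = 13, remainder 28
⌊93/28⌋ = 3, remainder 9
⌊28/9⌋ = 3, remainder 1
⌊9/1⌋ = 9, remainder 0

[8; 2, 1, 13, 3, 3, 9]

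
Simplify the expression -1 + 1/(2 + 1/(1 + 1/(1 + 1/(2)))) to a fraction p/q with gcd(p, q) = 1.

Use the convergent recurrence hₖ = aₖ·hₖ₋₁ + hₖ₋₂ (and likewise for the denominators kₖ):
a_0 = -1: -1/1
a_1 = 2: -1/2
a_2 = 1: -2/3
a_3 = 1: -3/5
a_4 = 2: -8/13

-8/13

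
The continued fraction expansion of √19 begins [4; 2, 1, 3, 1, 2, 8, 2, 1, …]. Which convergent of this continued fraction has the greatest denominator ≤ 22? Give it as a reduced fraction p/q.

61/14

a_0 = 4: 4/1  (≤ bound)
a_1 = 2: 9/2  (≤ bound)
a_2 = 1: 13/3  (≤ bound)
a_3 = 3: 48/11  (≤ bound)
a_4 = 1: 61/14  (≤ bound)
a_5 = 2: 170/39  (> 22, stop)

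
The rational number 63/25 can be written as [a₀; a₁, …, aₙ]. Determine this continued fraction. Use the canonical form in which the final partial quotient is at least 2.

Run the Euclidean algorithm, recording each quotient:
63 ÷ 25 → quotient 2, remainder 13
25 ÷ 13 → quotient 1, remainder 12
13 ÷ 12 → quotient 1, remainder 1
12 ÷ 1 → quotient 12, remainder 0

[2; 1, 1, 12]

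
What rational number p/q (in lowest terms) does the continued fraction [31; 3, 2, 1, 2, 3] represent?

a_0 = 31: 31/1
a_1 = 3: 94/3
a_2 = 2: 219/7
a_3 = 1: 313/10
a_4 = 2: 845/27
a_5 = 3: 2848/91

2848/91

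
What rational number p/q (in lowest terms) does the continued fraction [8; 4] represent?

33/4

Start with 4.
8 + 1/(4/1) = 8 + 1/4 = 33/4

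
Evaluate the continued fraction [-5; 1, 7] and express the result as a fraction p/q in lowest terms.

-33/8

a_0 = -5: -5/1
a_1 = 1: -4/1
a_2 = 7: -33/8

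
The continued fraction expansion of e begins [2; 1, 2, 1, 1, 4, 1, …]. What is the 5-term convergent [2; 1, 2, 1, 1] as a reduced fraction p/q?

a_0 = 2: 2/1
a_1 = 1: 3/1
a_2 = 2: 8/3
a_3 = 1: 11/4
a_4 = 1: 19/7

19/7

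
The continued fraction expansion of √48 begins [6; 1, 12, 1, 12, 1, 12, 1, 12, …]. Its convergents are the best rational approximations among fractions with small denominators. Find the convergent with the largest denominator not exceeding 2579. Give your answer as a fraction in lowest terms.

17466/2521

List convergents until the denominator exceeds the bound:
a_0 = 6: 6/1  (≤ bound)
a_1 = 1: 7/1  (≤ bound)
a_2 = 12: 90/13  (≤ bound)
a_3 = 1: 97/14  (≤ bound)
a_4 = 12: 1254/181  (≤ bound)
a_5 = 1: 1351/195  (≤ bound)
a_6 = 12: 17466/2521  (≤ bound)
a_7 = 1: 18817/2716  (> 2579, stop)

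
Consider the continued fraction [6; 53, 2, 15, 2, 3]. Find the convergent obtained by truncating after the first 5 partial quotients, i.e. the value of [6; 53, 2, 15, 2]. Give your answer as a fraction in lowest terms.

Work from the innermost term outward:
Start with 2.
15 + 1/(2/1) = 15 + 1/2 = 31/2
2 + 1/(31/2) = 2 + 2/31 = 64/31
53 + 1/(64/31) = 53 + 31/64 = 3423/64
6 + 1/(3423/64) = 6 + 64/3423 = 20602/3423

20602/3423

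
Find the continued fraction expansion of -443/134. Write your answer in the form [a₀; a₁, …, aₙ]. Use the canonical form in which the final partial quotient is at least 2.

-443 ÷ 134 → quotient -4, remainder 93
134 ÷ 93 → quotient 1, remainder 41
93 ÷ 41 → quotient 2, remainder 11
41 ÷ 11 → quotient 3, remainder 8
11 ÷ 8 → quotient 1, remainder 3
8 ÷ 3 → quotient 2, remainder 2
3 ÷ 2 → quotient 1, remainder 1
2 ÷ 1 → quotient 2, remainder 0

[-4; 1, 2, 3, 1, 2, 1, 2]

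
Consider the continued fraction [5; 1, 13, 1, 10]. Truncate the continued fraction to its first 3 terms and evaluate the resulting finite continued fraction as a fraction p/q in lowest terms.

Start with 13.
1 + 1/(13/1) = 1 + 1/13 = 14/13
5 + 1/(14/13) = 5 + 13/14 = 83/14

83/14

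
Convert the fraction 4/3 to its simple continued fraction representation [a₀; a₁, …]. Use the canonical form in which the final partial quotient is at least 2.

4 ÷ 3 → quotient 1, remainder 1
3 ÷ 1 → quotient 3, remainder 0

[1; 3]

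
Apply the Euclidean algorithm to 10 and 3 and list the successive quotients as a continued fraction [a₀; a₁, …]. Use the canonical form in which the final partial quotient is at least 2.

10 = 3·3 + 1, so a_0 = 3
3 = 3·1 + 0, so a_1 = 3

[3; 3]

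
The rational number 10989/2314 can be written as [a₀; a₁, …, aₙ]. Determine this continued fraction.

⌊10989/2314⌋ = 4, remainder 1733
⌊2314/1733⌋ = 1, remainder 581
⌊1733/581⌋ = 2, remainder 571
⌊581/571⌋ = 1, remainder 10
⌊571/10⌋ = 57, remainder 1
⌊10/1⌋ = 10, remainder 0

[4; 1, 2, 1, 57, 10]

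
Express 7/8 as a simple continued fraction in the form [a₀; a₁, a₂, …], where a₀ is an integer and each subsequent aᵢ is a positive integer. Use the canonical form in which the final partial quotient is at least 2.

Repeatedly divide and take the remainder:
⌊7/8⌋ = 0, remainder 7
⌊8/7⌋ = 1, remainder 1
⌊7/1⌋ = 7, remainder 0

[0; 1, 7]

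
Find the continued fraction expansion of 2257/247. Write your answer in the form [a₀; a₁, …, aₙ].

⌊2257/247⌋ = 9, remainder 34
⌊247/34⌋ = 7, remainder 9
⌊34/9⌋ = 3, remainder 7
⌊9/7⌋ = 1, remainder 2
⌊7/2⌋ = 3, remainder 1
⌊2/1⌋ = 2, remainder 0

[9; 7, 3, 1, 3, 2]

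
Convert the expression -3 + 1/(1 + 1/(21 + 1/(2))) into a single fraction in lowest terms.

-92/45

Start with 2.
21 + 1/(2/1) = 21 + 1/2 = 43/2
1 + 1/(43/2) = 1 + 2/43 = 45/43
-3 + 1/(45/43) = -3 + 43/45 = -92/45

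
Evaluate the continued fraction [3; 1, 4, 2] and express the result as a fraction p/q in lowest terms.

Collapse the nested fraction from the inside out:
Start with 2.
4 + 1/(2/1) = 4 + 1/2 = 9/2
1 + 1/(9/2) = 1 + 2/9 = 11/9
3 + 1/(11/9) = 3 + 9/11 = 42/11

42/11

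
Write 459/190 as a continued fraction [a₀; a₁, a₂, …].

Repeatedly divide and take the remainder:
⌊459/190⌋ = 2, remainder 79
⌊190/79⌋ = 2, remainder 32
⌊79/32⌋ = 2, remainder 15
⌊32/15⌋ = 2, remainder 2
⌊15/2⌋ = 7, remainder 1
⌊2/1⌋ = 2, remainder 0

[2; 2, 2, 2, 7, 2]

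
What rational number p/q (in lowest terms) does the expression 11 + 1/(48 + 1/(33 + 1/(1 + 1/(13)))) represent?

251429/22814

Start with 13.
1 + 1/(13/1) = 1 + 1/13 = 14/13
33 + 1/(14/13) = 33 + 13/14 = 475/14
48 + 1/(475/14) = 48 + 14/475 = 22814/475
11 + 1/(22814/475) = 11 + 475/22814 = 251429/22814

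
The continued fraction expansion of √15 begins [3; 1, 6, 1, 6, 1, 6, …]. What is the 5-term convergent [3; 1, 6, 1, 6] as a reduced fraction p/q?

213/55

Starting at the tail and folding back:
Start with 6.
1 + 1/(6/1) = 1 + 1/6 = 7/6
6 + 1/(7/6) = 6 + 6/7 = 48/7
1 + 1/(48/7) = 1 + 7/48 = 55/48
3 + 1/(55/48) = 3 + 48/55 = 213/55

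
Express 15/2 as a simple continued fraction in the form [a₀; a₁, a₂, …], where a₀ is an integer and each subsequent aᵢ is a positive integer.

[7; 2]

Run the Euclidean algorithm, recording each quotient:
⌊15/2⌋ = 7, remainder 1
⌊2/1⌋ = 2, remainder 0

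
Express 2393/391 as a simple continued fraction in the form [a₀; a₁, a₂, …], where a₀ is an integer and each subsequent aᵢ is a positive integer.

⌊2393/391⌋ = 6, remainder 47
⌊391/47⌋ = 8, remainder 15
⌊47/15⌋ = 3, remainder 2
⌊15/2⌋ = 7, remainder 1
⌊2/1⌋ = 2, remainder 0

[6; 8, 3, 7, 2]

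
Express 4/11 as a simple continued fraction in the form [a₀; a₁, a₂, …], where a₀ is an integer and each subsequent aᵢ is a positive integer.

4 ÷ 11 → quotient 0, remainder 4
11 ÷ 4 → quotient 2, remainder 3
4 ÷ 3 → quotient 1, remainder 1
3 ÷ 1 → quotient 3, remainder 0

[0; 2, 1, 3]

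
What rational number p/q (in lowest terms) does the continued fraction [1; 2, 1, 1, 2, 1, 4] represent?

Start with 4.
1 + 1/(4/1) = 1 + 1/4 = 5/4
2 + 1/(5/4) = 2 + 4/5 = 14/5
1 + 1/(14/5) = 1 + 5/14 = 19/14
1 + 1/(19/14) = 1 + 14/19 = 33/19
2 + 1/(33/19) = 2 + 19/33 = 85/33
1 + 1/(85/33) = 1 + 33/85 = 118/85

118/85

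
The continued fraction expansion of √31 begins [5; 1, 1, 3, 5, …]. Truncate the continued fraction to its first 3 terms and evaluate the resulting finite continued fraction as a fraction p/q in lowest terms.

11/2

Use the convergent recurrence hₖ = aₖ·hₖ₋₁ + hₖ₋₂ (and likewise for the denominators kₖ):
a_0 = 5: 5/1
a_1 = 1: 6/1
a_2 = 1: 11/2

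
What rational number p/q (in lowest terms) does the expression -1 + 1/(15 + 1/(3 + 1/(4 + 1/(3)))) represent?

-601/643

Build up convergents one term at a time:
a_0 = -1: -1/1
a_1 = 15: -14/15
a_2 = 3: -43/46
a_3 = 4: -186/199
a_4 = 3: -601/643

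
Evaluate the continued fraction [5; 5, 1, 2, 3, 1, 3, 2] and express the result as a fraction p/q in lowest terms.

3271/632

Start with 2.
3 + 1/(2/1) = 3 + 1/2 = 7/2
1 + 1/(7/2) = 1 + 2/7 = 9/7
3 + 1/(9/7) = 3 + 7/9 = 34/9
2 + 1/(34/9) = 2 + 9/34 = 77/34
1 + 1/(77/34) = 1 + 34/77 = 111/77
5 + 1/(111/77) = 5 + 77/111 = 632/111
5 + 1/(632/111) = 5 + 111/632 = 3271/632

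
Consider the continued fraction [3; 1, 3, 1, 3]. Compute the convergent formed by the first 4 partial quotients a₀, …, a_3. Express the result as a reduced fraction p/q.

19/5

Compute successive convergents:
a_0 = 3: 3/1
a_1 = 1: 4/1
a_2 = 3: 15/4
a_3 = 1: 19/5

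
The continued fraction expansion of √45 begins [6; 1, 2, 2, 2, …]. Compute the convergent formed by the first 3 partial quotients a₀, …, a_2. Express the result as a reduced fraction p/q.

a_0 = 6: 6/1
a_1 = 1: 7/1
a_2 = 2: 20/3

20/3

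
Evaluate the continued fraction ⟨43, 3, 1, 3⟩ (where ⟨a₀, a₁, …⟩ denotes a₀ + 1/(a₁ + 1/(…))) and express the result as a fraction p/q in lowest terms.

649/15

Start with 3.
1 + 1/(3/1) = 1 + 1/3 = 4/3
3 + 1/(4/3) = 3 + 3/4 = 15/4
43 + 1/(15/4) = 43 + 4/15 = 649/15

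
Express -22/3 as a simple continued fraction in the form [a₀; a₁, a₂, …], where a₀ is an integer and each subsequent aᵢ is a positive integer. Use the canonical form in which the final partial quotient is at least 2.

Repeatedly divide and take the remainder:
⌊-22/3⌋ = -8, remainder 2
⌊3/2⌋ = 1, remainder 1
⌊2/1⌋ = 2, remainder 0

[-8; 1, 2]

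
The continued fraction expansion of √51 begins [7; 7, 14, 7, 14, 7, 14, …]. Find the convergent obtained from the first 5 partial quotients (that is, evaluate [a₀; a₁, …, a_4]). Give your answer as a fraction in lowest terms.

70693/9899

Start with 14.
7 + 1/(14/1) = 7 + 1/14 = 99/14
14 + 1/(99/14) = 14 + 14/99 = 1400/99
7 + 1/(1400/99) = 7 + 99/1400 = 9899/1400
7 + 1/(9899/1400) = 7 + 1400/9899 = 70693/9899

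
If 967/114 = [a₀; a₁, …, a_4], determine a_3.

Run the Euclidean algorithm, recording each quotient:
⌊967/114⌋ = 8, remainder 55
⌊114/55⌋ = 2, remainder 4
⌊55/4⌋ = 13, remainder 3
⌊4/3⌋ = 1, remainder 1

1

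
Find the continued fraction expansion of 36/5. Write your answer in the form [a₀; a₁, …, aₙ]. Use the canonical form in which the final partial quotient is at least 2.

36 = 7·5 + 1, so a_0 = 7
5 = 5·1 + 0, so a_1 = 5

[7; 5]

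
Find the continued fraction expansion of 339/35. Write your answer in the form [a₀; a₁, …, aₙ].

339 ÷ 35 → quotient 9, remainder 24
35 ÷ 24 → quotient 1, remainder 11
24 ÷ 11 → quotient 2, remainder 2
11 ÷ 2 → quotient 5, remainder 1
2 ÷ 1 → quotient 2, remainder 0

[9; 1, 2, 5, 2]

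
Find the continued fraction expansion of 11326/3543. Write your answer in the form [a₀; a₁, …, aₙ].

[3; 5, 12, 58]

11326 ÷ 3543 → quotient 3, remainder 697
3543 ÷ 697 → quotient 5, remainder 58
697 ÷ 58 → quotient 12, remainder 1
58 ÷ 1 → quotient 58, remainder 0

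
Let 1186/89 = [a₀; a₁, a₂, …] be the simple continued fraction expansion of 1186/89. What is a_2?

14

Run the Euclidean algorithm, recording each quotient:
⌊1186/89⌋ = 13, remainder 29
⌊89/29⌋ = 3, remainder 2
⌊29/2⌋ = 14, remainder 1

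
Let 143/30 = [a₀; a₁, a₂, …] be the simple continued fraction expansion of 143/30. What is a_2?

3

Apply division with remainder until the remainder is 0:
⌊143/30⌋ = 4, remainder 23
⌊30/23⌋ = 1, remainder 7
⌊23/7⌋ = 3, remainder 2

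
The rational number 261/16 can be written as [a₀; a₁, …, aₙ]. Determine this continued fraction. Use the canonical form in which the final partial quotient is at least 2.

[16; 3, 5]

261 = 16·16 + 5, so a_0 = 16
16 = 3·5 + 1, so a_1 = 3
5 = 5·1 + 0, so a_2 = 5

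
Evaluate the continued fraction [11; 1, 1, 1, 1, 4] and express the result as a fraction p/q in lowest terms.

Build up convergents one term at a time:
a_0 = 11: 11/1
a_1 = 1: 12/1
a_2 = 1: 23/2
a_3 = 1: 35/3
a_4 = 1: 58/5
a_5 = 4: 267/23

267/23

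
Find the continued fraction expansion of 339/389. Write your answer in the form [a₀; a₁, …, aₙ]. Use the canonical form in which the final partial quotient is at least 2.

[0; 1, 6, 1, 3, 1, 1, 5]

Apply division with remainder until the remainder is 0:
339 ÷ 389 → quotient 0, remainder 339
389 ÷ 339 → quotient 1, remainder 50
339 ÷ 50 → quotient 6, remainder 39
50 ÷ 39 → quotient 1, remainder 11
39 ÷ 11 → quotient 3, remainder 6
11 ÷ 6 → quotient 1, remainder 5
6 ÷ 5 → quotient 1, remainder 1
5 ÷ 1 → quotient 5, remainder 0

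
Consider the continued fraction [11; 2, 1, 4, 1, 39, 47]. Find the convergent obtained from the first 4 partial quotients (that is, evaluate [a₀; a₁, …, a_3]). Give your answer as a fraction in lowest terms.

159/14

Use the convergent recurrence hₖ = aₖ·hₖ₋₁ + hₖ₋₂ (and likewise for the denominators kₖ):
a_0 = 11: 11/1
a_1 = 2: 23/2
a_2 = 1: 34/3
a_3 = 4: 159/14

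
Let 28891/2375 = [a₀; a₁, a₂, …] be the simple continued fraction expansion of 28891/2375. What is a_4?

28891 = 12·2375 + 391, so a_0 = 12
2375 = 6·391 + 29, so a_1 = 6
391 = 13·29 + 14, so a_2 = 13
29 = 2·14 + 1, so a_3 = 2
14 = 14·1 + 0, so a_4 = 14

14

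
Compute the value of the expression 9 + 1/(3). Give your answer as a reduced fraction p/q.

Start with 3.
9 + 1/(3/1) = 9 + 1/3 = 28/3

28/3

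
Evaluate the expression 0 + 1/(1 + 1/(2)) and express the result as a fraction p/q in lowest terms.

Start with 2.
1 + 1/(2/1) = 1 + 1/2 = 3/2
0 + 1/(3/2) = 0 + 2/3 = 2/3

2/3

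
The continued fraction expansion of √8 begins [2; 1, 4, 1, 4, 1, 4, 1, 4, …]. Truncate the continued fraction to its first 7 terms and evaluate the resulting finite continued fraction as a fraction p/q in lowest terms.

Start with 4.
1 + 1/(4/1) = 1 + 1/4 = 5/4
4 + 1/(5/4) = 4 + 4/5 = 24/5
1 + 1/(24/5) = 1 + 5/24 = 29/24
4 + 1/(29/24) = 4 + 24/29 = 140/29
1 + 1/(140/29) = 1 + 29/140 = 169/140
2 + 1/(169/140) = 2 + 140/169 = 478/169

478/169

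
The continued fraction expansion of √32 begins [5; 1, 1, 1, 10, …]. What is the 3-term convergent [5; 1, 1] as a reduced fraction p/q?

11/2

a_0 = 5: 5/1
a_1 = 1: 6/1
a_2 = 1: 11/2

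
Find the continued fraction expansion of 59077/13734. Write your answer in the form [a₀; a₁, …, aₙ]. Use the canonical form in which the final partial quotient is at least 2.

[4; 3, 3, 6, 3, 3, 3, 6]

Run the Euclidean algorithm, recording each quotient:
⌊59077/13734⌋ = 4, remainder 4141
⌊13734/4141⌋ = 3, remainder 1311
⌊4141/1311⌋ = 3, remainder 208
⌊1311/208⌋ = 6, remainder 63
⌊208/63⌋ = 3, remainder 19
⌊63/19⌋ = 3, remainder 6
⌊19/6⌋ = 3, remainder 1
⌊6/1⌋ = 6, remainder 0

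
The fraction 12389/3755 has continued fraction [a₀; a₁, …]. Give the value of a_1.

3

12389 = 3·3755 + 1124, so a_0 = 3
3755 = 3·1124 + 383, so a_1 = 3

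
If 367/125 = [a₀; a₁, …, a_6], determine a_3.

1

Run the Euclidean algorithm, recording each quotient:
367 = 2·125 + 117, so a_0 = 2
125 = 1·117 + 8, so a_1 = 1
117 = 14·8 + 5, so a_2 = 14
8 = 1·5 + 3, so a_3 = 1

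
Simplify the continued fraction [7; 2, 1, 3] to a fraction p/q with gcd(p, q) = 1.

a_0 = 7: 7/1
a_1 = 2: 15/2
a_2 = 1: 22/3
a_3 = 3: 81/11

81/11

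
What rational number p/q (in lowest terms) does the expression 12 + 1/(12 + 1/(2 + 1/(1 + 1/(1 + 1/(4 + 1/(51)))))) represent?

176342/14597

a_0 = 12: 12/1
a_1 = 12: 145/12
a_2 = 2: 302/25
a_3 = 1: 447/37
a_4 = 1: 749/62
a_5 = 4: 3443/285
a_6 = 51: 176342/14597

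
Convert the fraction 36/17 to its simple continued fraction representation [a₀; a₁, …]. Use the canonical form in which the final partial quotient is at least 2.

[2; 8, 2]

Repeatedly divide and take the remainder:
⌊36/17⌋ = 2, remainder 2
⌊17/2⌋ = 8, remainder 1
⌊2/1⌋ = 2, remainder 0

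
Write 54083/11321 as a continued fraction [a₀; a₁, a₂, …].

[4; 1, 3, 2, 22, 56]

⌊54083/11321⌋ = 4, remainder 8799
⌊11321/8799⌋ = 1, remainder 2522
⌊8799/2522⌋ = 3, remainder 1233
⌊2522/1233⌋ = 2, remainder 56
⌊1233/56⌋ = 22, remainder 1
⌊56/1⌋ = 56, remainder 0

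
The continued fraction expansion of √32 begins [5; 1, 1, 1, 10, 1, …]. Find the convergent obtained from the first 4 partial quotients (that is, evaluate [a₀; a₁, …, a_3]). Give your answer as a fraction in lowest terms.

Build up convergents one term at a time:
a_0 = 5: 5/1
a_1 = 1: 6/1
a_2 = 1: 11/2
a_3 = 1: 17/3

17/3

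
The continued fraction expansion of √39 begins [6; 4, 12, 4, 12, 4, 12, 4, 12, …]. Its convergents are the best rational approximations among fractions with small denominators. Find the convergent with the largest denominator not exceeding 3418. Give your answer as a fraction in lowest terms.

15294/2449

List convergents until the denominator exceeds the bound:
a_0 = 6: 6/1  (≤ bound)
a_1 = 4: 25/4  (≤ bound)
a_2 = 12: 306/49  (≤ bound)
a_3 = 4: 1249/200  (≤ bound)
a_4 = 12: 15294/2449  (≤ bound)
a_5 = 4: 62425/9996  (> 3418, stop)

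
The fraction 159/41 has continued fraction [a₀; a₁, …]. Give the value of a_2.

⌊159/41⌋ = 3, remainder 36
⌊41/36⌋ = 1, remainder 5
⌊36/5⌋ = 7, remainder 1

7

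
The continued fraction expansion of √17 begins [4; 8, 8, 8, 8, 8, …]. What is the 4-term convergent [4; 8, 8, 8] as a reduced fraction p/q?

2177/528

a_0 = 4: 4/1
a_1 = 8: 33/8
a_2 = 8: 268/65
a_3 = 8: 2177/528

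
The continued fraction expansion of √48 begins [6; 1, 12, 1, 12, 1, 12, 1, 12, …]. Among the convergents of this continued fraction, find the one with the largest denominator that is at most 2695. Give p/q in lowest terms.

17466/2521

List convergents until the denominator exceeds the bound:
a_0 = 6: 6/1  (≤ bound)
a_1 = 1: 7/1  (≤ bound)
a_2 = 12: 90/13  (≤ bound)
a_3 = 1: 97/14  (≤ bound)
a_4 = 12: 1254/181  (≤ bound)
a_5 = 1: 1351/195  (≤ bound)
a_6 = 12: 17466/2521  (≤ bound)
a_7 = 1: 18817/2716  (> 2695, stop)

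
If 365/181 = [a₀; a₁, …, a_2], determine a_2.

365 = 2·181 + 3, so a_0 = 2
181 = 60·3 + 1, so a_1 = 60
3 = 3·1 + 0, so a_2 = 3

3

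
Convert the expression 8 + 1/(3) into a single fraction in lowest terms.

Compute successive convergents:
a_0 = 8: 8/1
a_1 = 3: 25/3

25/3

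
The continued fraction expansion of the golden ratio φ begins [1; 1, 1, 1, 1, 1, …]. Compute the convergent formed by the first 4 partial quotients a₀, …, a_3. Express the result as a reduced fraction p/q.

5/3

Start with 1.
1 + 1/(1/1) = 1 + 1/1 = 2/1
1 + 1/(2/1) = 1 + 1/2 = 3/2
1 + 1/(3/2) = 1 + 2/3 = 5/3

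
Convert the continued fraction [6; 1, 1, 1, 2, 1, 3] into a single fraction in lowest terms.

272/41

Start with 3.
1 + 1/(3/1) = 1 + 1/3 = 4/3
2 + 1/(4/3) = 2 + 3/4 = 11/4
1 + 1/(11/4) = 1 + 4/11 = 15/11
1 + 1/(15/11) = 1 + 11/15 = 26/15
1 + 1/(26/15) = 1 + 15/26 = 41/26
6 + 1/(41/26) = 6 + 26/41 = 272/41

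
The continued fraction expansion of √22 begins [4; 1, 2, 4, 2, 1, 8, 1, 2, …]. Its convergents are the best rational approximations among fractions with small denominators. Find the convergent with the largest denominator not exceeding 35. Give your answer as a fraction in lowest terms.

a_0 = 4: 4/1  (≤ bound)
a_1 = 1: 5/1  (≤ bound)
a_2 = 2: 14/3  (≤ bound)
a_3 = 4: 61/13  (≤ bound)
a_4 = 2: 136/29  (≤ bound)
a_5 = 1: 197/42  (> 35, stop)

136/29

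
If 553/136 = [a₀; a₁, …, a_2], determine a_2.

9

553 = 4·136 + 9, so a_0 = 4
136 = 15·9 + 1, so a_1 = 15
9 = 9·1 + 0, so a_2 = 9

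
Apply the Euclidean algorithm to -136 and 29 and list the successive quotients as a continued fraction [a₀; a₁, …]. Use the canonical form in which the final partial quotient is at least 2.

[-5; 3, 4, 2]

⌊-136/29⌋ = -5, remainder 9
⌊29/9⌋ = 3, remainder 2
⌊9/2⌋ = 4, remainder 1
⌊2/1⌋ = 2, remainder 0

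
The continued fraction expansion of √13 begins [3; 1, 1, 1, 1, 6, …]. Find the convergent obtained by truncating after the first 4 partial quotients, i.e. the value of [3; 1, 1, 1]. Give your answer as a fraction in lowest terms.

11/3

a_0 = 3: 3/1
a_1 = 1: 4/1
a_2 = 1: 7/2
a_3 = 1: 11/3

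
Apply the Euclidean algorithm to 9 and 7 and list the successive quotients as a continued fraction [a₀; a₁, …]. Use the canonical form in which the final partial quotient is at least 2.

9 ÷ 7 → quotient 1, remainder 2
7 ÷ 2 → quotient 3, remainder 1
2 ÷ 1 → quotient 2, remainder 0

[1; 3, 2]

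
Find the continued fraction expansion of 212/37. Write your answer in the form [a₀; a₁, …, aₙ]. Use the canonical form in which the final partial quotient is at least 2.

⌊212/37⌋ = 5, remainder 27
⌊37/27⌋ = 1, remainder 10
⌊27/10⌋ = 2, remainder 7
⌊10/7⌋ = 1, remainder 3
⌊7/3⌋ = 2, remainder 1
⌊3/1⌋ = 3, remainder 0

[5; 1, 2, 1, 2, 3]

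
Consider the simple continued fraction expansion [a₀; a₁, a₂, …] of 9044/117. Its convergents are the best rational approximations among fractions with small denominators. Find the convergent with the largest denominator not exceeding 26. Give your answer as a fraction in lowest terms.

a_0 = 77: 77/1  (≤ bound)
a_1 = 3: 232/3  (≤ bound)
a_2 = 2: 541/7  (≤ bound)
a_3 = 1: 773/10  (≤ bound)
a_4 = 11: 9044/117  (> 26, stop)

773/10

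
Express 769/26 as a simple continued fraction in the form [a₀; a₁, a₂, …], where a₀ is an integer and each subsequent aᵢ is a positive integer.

769 = 29·26 + 15, so a_0 = 29
26 = 1·15 + 11, so a_1 = 1
15 = 1·11 + 4, so a_2 = 1
11 = 2·4 + 3, so a_3 = 2
4 = 1·3 + 1, so a_4 = 1
3 = 3·1 + 0, so a_5 = 3

[29; 1, 1, 2, 1, 3]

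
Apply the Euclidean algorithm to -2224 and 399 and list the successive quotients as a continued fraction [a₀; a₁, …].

[-6; 2, 2, 1, 7, 2, 3]

Run the Euclidean algorithm, recording each quotient:
-2224 = -6·399 + 170, so a_0 = -6
399 = 2·170 + 59, so a_1 = 2
170 = 2·59 + 52, so a_2 = 2
59 = 1·52 + 7, so a_3 = 1
52 = 7·7 + 3, so a_4 = 7
7 = 2·3 + 1, so a_5 = 2
3 = 3·1 + 0, so a_6 = 3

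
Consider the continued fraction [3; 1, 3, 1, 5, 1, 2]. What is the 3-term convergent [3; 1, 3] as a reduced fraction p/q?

Starting at the tail and folding back:
Start with 3.
1 + 1/(3/1) = 1 + 1/3 = 4/3
3 + 1/(4/3) = 3 + 3/4 = 15/4

15/4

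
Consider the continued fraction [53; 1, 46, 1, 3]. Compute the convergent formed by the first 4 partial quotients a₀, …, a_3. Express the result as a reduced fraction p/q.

Use the convergent recurrence hₖ = aₖ·hₖ₋₁ + hₖ₋₂ (and likewise for the denominators kₖ):
a_0 = 53: 53/1
a_1 = 1: 54/1
a_2 = 46: 2537/47
a_3 = 1: 2591/48

2591/48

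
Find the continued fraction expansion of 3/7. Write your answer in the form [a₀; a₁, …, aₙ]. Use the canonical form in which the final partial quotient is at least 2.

Run the Euclidean algorithm, recording each quotient:
3 ÷ 7 → quotient 0, remainder 3
7 ÷ 3 → quotient 2, remainder 1
3 ÷ 1 → quotient 3, remainder 0

[0; 2, 3]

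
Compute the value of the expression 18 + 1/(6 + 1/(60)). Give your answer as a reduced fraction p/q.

6558/361

Start with 60.
6 + 1/(60/1) = 6 + 1/60 = 361/60
18 + 1/(361/60) = 18 + 60/361 = 6558/361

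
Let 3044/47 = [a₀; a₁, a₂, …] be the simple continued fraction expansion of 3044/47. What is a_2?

3

Run the Euclidean algorithm, recording each quotient:
3044 = 64·47 + 36, so a_0 = 64
47 = 1·36 + 11, so a_1 = 1
36 = 3·11 + 3, so a_2 = 3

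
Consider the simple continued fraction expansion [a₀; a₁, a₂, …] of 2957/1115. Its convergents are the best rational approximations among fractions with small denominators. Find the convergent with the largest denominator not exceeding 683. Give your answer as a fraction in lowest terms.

a_0 = 2: 2/1  (≤ bound)
a_1 = 1: 3/1  (≤ bound)
a_2 = 1: 5/2  (≤ bound)
a_3 = 1: 8/3  (≤ bound)
a_4 = 6: 53/20  (≤ bound)
a_5 = 1: 61/23  (≤ bound)
a_6 = 11: 724/273  (≤ bound)
a_7 = 4: 2957/1115  (> 683, stop)

724/273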